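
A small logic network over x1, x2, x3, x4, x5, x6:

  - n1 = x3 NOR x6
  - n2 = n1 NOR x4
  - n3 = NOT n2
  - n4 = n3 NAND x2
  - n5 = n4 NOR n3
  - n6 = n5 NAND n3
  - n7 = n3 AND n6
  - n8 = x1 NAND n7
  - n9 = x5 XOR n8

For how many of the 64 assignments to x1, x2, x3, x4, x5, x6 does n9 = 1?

n9 = x5 XOR n8 must be 1, so x5 and n8 differ.
Enumerating the 64 input combinations, 32 give n9 = 1 and 32 give n9 = 0.

32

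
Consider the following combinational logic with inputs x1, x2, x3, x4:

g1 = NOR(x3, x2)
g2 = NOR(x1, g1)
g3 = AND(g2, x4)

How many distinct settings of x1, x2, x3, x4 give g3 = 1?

g3 = AND(g2, x4) must be 1, so both g2 = 1 and x4 = 1.
g2 = NOR(x1, g1) must be 1, so both x1 = 0 and g1 = 0.
Enumerating the 16 input combinations, 3 give g3 = 1 and 13 give g3 = 0.

3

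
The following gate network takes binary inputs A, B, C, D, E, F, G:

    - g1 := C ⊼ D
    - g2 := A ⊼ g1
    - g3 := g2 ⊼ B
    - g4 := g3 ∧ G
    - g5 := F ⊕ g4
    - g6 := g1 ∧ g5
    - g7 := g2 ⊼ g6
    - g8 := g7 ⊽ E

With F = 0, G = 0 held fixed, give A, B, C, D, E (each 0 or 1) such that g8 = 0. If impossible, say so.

A=1, B=1, C=0, D=1, E=0

Check with F = 0, G = 0 and A=1, B=1, C=0, D=1, E=0:
g1 = C ⊼ D = 0 ⊼ 1 = 1
g2 = A ⊼ g1 = 1 ⊼ 1 = 0
g3 = g2 ⊼ B = 0 ⊼ 1 = 1
g4 = g3 ∧ G = 1 ∧ 0 = 0
g5 = F ⊕ g4 = 0 ⊕ 0 = 0
g6 = g1 ∧ g5 = 1 ∧ 0 = 0
g7 = g2 ⊼ g6 = 0 ⊼ 0 = 1
g8 = g7 ⊽ E = 1 ⊽ 0 = 0
So g8 = 0.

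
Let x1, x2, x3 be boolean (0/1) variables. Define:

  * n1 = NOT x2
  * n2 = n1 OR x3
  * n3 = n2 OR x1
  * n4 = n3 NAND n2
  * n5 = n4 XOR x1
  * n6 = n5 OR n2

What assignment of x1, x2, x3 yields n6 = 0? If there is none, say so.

n6 = n5 OR n2 must be 0, so both n5 = 0 and n2 = 0.
n5 = n4 XOR x1 must be 0, so n4 and x1 are equal.
Check with x1=1 x2=1 x3=0:
n1 = NOT x2 = NOT 1 = 0
n2 = n1 OR x3 = 0 OR 0 = 0
n3 = n2 OR x1 = 0 OR 1 = 1
n4 = n3 NAND n2 = 1 NAND 0 = 1
n5 = n4 XOR x1 = 1 XOR 1 = 0
n6 = n5 OR n2 = 0 OR 0 = 0
So n6 = 0 as required.

x1=1 x2=1 x3=0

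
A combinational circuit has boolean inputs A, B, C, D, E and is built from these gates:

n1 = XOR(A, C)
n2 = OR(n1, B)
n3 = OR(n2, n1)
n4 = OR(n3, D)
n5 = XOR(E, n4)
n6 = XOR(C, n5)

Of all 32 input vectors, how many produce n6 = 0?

n6 = XOR(C, n5) must be 0, so C and n5 are equal.
Enumerating the 32 input combinations, 16 give n6 = 0 and 16 give n6 = 1.

16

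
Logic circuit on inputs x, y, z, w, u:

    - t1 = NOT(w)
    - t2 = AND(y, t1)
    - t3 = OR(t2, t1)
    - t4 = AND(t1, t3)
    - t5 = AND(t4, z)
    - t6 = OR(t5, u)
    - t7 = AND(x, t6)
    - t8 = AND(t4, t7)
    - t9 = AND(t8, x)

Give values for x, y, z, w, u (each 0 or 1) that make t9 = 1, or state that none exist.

Check with x=1 y=0 z=1 w=0 u=1:
t1 = NOT(w) = NOT 0 = 1
t2 = AND(y, t1) = AND(0, 1) = 0
t3 = OR(t2, t1) = OR(0, 1) = 1
t4 = AND(t1, t3) = AND(1, 1) = 1
t5 = AND(t4, z) = AND(1, 1) = 1
t6 = OR(t5, u) = OR(1, 1) = 1
t7 = AND(x, t6) = AND(1, 1) = 1
t8 = AND(t4, t7) = AND(1, 1) = 1
t9 = AND(t8, x) = AND(1, 1) = 1
So t9 = 1 as required.

x=1 y=0 z=1 w=0 u=1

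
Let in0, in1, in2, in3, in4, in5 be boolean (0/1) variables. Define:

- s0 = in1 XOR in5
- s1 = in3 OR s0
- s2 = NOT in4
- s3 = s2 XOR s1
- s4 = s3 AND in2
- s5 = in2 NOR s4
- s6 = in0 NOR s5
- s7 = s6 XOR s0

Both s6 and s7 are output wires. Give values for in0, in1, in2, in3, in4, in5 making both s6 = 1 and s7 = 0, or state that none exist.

Check with in0=0, in1=1, in2=1, in3=0, in4=1, in5=0:
s0 = in1 XOR in5 = 1 XOR 0 = 1
s1 = in3 OR s0 = 0 OR 1 = 1
s2 = NOT in4 = NOT 1 = 0
s3 = s2 XOR s1 = 0 XOR 1 = 1
s4 = s3 AND in2 = 1 AND 1 = 1
s5 = in2 NOR s4 = 1 NOR 1 = 0
s6 = in0 NOR s5 = 0 NOR 0 = 1
s7 = s6 XOR s0 = 1 XOR 1 = 0
So s6 = 1 and s7 = 0.

in0=0, in1=1, in2=1, in3=0, in4=1, in5=0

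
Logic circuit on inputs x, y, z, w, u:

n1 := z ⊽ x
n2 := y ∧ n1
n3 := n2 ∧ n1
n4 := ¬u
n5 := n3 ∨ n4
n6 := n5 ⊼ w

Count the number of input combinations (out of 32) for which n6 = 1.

n6 = n5 ⊼ w must be 1, so at least one of n5, w is 0.
Enumerating the 32 input combinations, 23 give n6 = 1 and 9 give n6 = 0.

23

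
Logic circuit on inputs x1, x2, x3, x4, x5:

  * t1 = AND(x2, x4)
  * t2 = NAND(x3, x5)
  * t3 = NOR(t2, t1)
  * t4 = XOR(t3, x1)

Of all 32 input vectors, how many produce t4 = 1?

t4 = XOR(t3, x1) must be 1, so t3 and x1 differ.
Enumerating the 32 input combinations, 16 give t4 = 1 and 16 give t4 = 0.

16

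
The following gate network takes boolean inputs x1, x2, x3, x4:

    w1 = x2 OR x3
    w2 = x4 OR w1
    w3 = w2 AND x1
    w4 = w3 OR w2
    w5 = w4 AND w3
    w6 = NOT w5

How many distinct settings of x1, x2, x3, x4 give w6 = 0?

w6 = NOT w5 must be 0, so w5 = 1.
w5 = w4 AND w3 must be 1, so both w4 = 1 and w3 = 1.
w4 = w3 OR w2 must be 1, so at least one of w3, w2 is 1.
Enumerating the 16 input combinations, 7 give w6 = 0 and 9 give w6 = 1.

7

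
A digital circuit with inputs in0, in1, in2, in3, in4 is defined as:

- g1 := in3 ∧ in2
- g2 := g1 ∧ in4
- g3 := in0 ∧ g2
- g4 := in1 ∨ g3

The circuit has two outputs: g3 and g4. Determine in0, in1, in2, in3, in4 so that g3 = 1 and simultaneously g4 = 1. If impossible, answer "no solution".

in0=1, in1=1, in2=1, in3=1, in4=1

Check with in0=1, in1=1, in2=1, in3=1, in4=1:
g1 = in3 ∧ in2 = 1 ∧ 1 = 1
g2 = g1 ∧ in4 = 1 ∧ 1 = 1
g3 = in0 ∧ g2 = 1 ∧ 1 = 1
g4 = in1 ∨ g3 = 1 ∨ 1 = 1
So g3 = 1 and g4 = 1.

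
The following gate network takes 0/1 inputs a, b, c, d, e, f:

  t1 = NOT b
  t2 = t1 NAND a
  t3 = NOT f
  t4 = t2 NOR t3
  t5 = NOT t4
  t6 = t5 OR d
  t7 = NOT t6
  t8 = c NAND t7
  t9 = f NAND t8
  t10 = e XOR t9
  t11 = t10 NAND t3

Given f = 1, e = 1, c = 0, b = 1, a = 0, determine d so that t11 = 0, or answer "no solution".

With f = 1, e = 1, c = 0, b = 1, a = 0 fixed, none of the 2 settings of d give t11 = 0.
For example, with d=0:
t1 = NOT b = NOT 1 = 0
t2 = t1 NAND a = 0 NAND 0 = 1
t3 = NOT f = NOT 1 = 0
t4 = t2 NOR t3 = 1 NOR 0 = 0
t5 = NOT t4 = NOT 0 = 1
t6 = t5 OR d = 1 OR 0 = 1
t7 = NOT t6 = NOT 1 = 0
t8 = c NAND t7 = 0 NAND 0 = 1
t9 = f NAND t8 = 1 NAND 1 = 0
t10 = e XOR t9 = 1 XOR 0 = 1
t11 = t10 NAND t3 = 1 NAND 0 = 1
giving t11 = 1 ≠ 0.

no solution exists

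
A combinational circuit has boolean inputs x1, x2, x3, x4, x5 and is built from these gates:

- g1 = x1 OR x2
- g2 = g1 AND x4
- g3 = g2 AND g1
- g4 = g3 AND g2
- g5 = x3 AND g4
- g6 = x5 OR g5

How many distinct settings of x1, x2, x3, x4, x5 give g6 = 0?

g6 = x5 OR g5 must be 0, so both x5 = 0 and g5 = 0.
Enumerating the 32 input combinations, 13 give g6 = 0 and 19 give g6 = 1.

13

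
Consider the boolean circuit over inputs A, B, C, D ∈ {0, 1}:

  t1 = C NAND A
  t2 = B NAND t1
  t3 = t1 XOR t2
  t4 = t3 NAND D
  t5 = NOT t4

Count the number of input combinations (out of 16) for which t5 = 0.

11

t5 = NOT t4 must be 0, so t4 = 1.
t4 = t3 NAND D must be 1, so at least one of t3, D is 0.
Enumerating the 16 input combinations, 11 give t5 = 0 and 5 give t5 = 1.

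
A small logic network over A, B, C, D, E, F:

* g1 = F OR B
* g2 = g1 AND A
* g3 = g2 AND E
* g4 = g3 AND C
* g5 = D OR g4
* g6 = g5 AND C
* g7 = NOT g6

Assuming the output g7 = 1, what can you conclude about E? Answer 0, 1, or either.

either

Both values of E occur among assignments with g7 = 1:
  E=0: A=0, B=0, C=0, D=0, E=0, F=0
  E=1: A=0, B=0, C=0, D=0, E=1, F=0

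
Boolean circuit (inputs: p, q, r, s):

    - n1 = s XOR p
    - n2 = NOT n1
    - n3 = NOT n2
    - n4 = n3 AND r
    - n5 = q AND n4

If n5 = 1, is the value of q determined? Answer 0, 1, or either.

1

n5 = q AND n4 must be 1, so both q = 1 and n4 = 1.
n4 = n3 AND r must be 1, so both n3 = 1 and r = 1.
Every assignment with n5 = 1 has q = 1; there are 2 such assignment(s).
  p=0, q=1, r=1, s=1
  p=1, q=1, r=1, s=0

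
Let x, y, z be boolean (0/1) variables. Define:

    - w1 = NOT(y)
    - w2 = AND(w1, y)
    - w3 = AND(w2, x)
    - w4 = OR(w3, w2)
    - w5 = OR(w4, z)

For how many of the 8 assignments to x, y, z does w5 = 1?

w5 = OR(w4, z) must be 1, so at least one of w4, z is 1.
Satisfying assignments:
  x=0, y=0, z=1
  x=0, y=1, z=1
  x=1, y=0, z=1
  x=1, y=1, z=1

4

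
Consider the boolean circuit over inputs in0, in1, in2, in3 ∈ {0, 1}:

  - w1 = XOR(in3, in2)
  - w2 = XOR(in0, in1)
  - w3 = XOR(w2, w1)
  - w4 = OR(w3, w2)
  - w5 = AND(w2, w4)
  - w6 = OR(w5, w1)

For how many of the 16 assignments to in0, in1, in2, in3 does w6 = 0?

w6 = OR(w5, w1) must be 0, so both w5 = 0 and w1 = 0.
w5 = AND(w2, w4) must be 0, so at least one of w2, w4 is 0.
w1 = XOR(in3, in2) must be 0, so in3 and in2 are equal.
Satisfying assignments:
  in0=0, in1=0, in2=0, in3=0
  in0=0, in1=0, in2=1, in3=1
  in0=1, in1=1, in2=0, in3=0
  in0=1, in1=1, in2=1, in3=1

4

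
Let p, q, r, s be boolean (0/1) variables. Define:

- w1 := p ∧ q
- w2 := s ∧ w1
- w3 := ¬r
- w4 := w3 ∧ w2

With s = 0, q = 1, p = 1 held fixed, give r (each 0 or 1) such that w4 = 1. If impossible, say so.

With s = 0, q = 1, p = 1 fixed, none of the 2 settings of r give w4 = 1.
For example, with r=0:
w1 = p ∧ q = 1 ∧ 1 = 1
w2 = s ∧ w1 = 0 ∧ 1 = 0
w3 = ¬r = ¬0 = 1
w4 = w3 ∧ w2 = 1 ∧ 0 = 0
giving w4 = 0 ≠ 1.

no solution exists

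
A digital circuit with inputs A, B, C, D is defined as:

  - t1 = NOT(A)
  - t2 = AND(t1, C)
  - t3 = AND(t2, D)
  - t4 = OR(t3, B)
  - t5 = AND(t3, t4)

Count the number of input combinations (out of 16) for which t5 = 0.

t5 = AND(t3, t4) must be 0, so at least one of t3, t4 is 0.
Enumerating the 16 input combinations, 14 give t5 = 0 and 2 give t5 = 1.

14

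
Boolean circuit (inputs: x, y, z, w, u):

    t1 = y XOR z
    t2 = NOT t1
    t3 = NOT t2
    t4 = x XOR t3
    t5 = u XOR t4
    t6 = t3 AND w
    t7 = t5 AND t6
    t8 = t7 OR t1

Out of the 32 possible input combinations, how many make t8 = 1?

t8 = t7 OR t1 must be 1, so at least one of t7, t1 is 1.
Enumerating the 32 input combinations, 16 give t8 = 1 and 16 give t8 = 0.

16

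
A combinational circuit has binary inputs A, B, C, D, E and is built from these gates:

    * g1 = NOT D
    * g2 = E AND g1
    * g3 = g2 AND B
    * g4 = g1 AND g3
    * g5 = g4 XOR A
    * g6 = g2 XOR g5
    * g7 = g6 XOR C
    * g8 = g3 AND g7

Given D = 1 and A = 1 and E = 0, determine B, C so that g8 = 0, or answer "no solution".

g8 = g3 AND g7 must be 0, so at least one of g3, g7 is 0.
Check with D = 1 and A = 1 and E = 0 and B=1, C=1:
g1 = NOT D = NOT 1 = 0
g2 = E AND g1 = 0 AND 0 = 0
g3 = g2 AND B = 0 AND 1 = 0
g4 = g1 AND g3 = 0 AND 0 = 0
g5 = g4 XOR A = 0 XOR 1 = 1
g6 = g2 XOR g5 = 0 XOR 1 = 1
g7 = g6 XOR C = 1 XOR 1 = 0
g8 = g3 AND g7 = 0 AND 0 = 0
So g8 = 0.

B=1, C=1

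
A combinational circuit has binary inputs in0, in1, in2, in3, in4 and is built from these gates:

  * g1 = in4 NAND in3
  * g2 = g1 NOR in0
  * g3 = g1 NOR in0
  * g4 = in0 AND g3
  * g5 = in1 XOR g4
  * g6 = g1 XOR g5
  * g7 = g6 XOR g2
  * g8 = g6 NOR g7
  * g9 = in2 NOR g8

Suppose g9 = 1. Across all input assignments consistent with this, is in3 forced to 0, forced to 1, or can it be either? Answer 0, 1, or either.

either

Both values of in3 occur among assignments with g9 = 1:
  in3=0: in0=0, in1=0, in2=0, in3=0, in4=0
  in3=1: in0=0, in1=0, in2=0, in3=1, in4=0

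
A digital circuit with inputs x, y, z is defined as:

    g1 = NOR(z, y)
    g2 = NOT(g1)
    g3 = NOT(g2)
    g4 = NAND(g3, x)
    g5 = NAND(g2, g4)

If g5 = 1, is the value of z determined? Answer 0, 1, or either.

0

g5 = NAND(g2, g4) must be 1, so at least one of g2, g4 is 0.
Every assignment with g5 = 1 has z = 0; there are 2 such assignment(s).
  x=0, y=0, z=0
  x=1, y=0, z=0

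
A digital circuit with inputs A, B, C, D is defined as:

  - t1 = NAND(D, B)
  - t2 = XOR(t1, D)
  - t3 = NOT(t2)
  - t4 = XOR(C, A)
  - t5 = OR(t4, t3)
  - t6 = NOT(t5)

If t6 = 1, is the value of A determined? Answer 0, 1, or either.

either

Both values of A occur among assignments with t6 = 1:
  A=0: A=0, B=0, C=0, D=0
  A=1: A=1, B=0, C=1, D=0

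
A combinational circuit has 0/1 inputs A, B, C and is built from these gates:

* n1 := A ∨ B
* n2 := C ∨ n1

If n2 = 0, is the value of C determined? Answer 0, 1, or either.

n2 = C ∨ n1 must be 0, so both C = 0 and n1 = 0.
n1 = A ∨ B must be 0, so both A = 0 and B = 0.
Every assignment with n2 = 0 has C = 0; there are 1 such assignment(s).
  A=0, B=0, C=0

0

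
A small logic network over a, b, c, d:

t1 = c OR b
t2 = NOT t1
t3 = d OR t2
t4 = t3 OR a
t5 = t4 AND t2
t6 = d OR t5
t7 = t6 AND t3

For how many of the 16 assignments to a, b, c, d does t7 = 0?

t7 = t6 AND t3 must be 0, so at least one of t6, t3 is 0.
Satisfying assignments:
  a=0, b=0, c=1, d=0
  a=0, b=1, c=0, d=0
  a=0, b=1, c=1, d=0
  a=1, b=0, c=1, d=0
  a=1, b=1, c=0, d=0
  a=1, b=1, c=1, d=0

6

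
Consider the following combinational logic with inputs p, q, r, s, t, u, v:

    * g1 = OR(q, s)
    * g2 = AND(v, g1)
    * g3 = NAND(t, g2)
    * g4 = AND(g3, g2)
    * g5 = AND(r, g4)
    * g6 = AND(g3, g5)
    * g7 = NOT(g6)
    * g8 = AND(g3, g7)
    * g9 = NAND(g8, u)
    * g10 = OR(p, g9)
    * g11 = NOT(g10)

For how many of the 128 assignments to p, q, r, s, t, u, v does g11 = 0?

105

g11 = NOT(g10) must be 0, so g10 = 1.
g10 = OR(p, g9) must be 1, so at least one of p, g9 is 1.
Enumerating the 128 input combinations, 105 give g11 = 0 and 23 give g11 = 1.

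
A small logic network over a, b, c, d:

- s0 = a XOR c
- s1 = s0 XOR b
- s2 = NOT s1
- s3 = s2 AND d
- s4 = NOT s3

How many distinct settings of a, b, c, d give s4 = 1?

12

s4 = NOT s3 must be 1, so s3 = 0.
s3 = s2 AND d must be 0, so at least one of s2, d is 0.
Enumerating the 16 input combinations, 12 give s4 = 1 and 4 give s4 = 0.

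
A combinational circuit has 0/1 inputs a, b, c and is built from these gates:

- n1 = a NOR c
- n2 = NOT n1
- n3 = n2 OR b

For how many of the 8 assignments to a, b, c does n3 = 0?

1

n3 = n2 OR b must be 0, so both n2 = 0 and b = 0.
Enumerating the 8 input combinations, 1 give n3 = 0 and 7 give n3 = 1.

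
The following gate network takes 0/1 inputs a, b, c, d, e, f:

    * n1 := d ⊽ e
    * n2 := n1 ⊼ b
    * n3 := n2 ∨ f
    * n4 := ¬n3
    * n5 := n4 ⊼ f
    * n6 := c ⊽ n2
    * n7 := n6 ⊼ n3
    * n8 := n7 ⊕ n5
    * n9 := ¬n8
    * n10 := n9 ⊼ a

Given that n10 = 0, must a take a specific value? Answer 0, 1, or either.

1

n10 = n9 ⊼ a must be 0, so both n9 = 1 and a = 1.
n9 = ¬n8 must be 1, so n8 = 0.
Every assignment with n10 = 0 has a = 1; there are 31 such assignment(s).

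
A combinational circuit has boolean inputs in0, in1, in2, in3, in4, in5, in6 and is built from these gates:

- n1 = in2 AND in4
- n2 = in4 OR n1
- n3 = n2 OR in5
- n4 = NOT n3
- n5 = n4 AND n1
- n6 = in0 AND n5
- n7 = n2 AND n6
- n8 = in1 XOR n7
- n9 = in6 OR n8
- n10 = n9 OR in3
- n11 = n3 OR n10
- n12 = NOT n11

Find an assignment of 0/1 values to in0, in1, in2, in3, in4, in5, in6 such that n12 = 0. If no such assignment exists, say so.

n12 = NOT n11 must be 0, so n11 = 1.
Check with in0=0, in1=1, in2=0, in3=1, in4=0, in5=0, in6=0:
n1 = in2 AND in4 = 0 AND 0 = 0
n2 = in4 OR n1 = 0 OR 0 = 0
n3 = n2 OR in5 = 0 OR 0 = 0
n4 = NOT n3 = NOT 0 = 1
n5 = n4 AND n1 = 1 AND 0 = 0
n6 = in0 AND n5 = 0 AND 0 = 0
n7 = n2 AND n6 = 0 AND 0 = 0
n8 = in1 XOR n7 = 1 XOR 0 = 1
n9 = in6 OR n8 = 0 OR 1 = 1
n10 = n9 OR in3 = 1 OR 1 = 1
n11 = n3 OR n10 = 0 OR 1 = 1
n12 = NOT n11 = NOT 1 = 0
So n12 = 0 as required.

in0=0, in1=1, in2=0, in3=1, in4=0, in5=0, in6=0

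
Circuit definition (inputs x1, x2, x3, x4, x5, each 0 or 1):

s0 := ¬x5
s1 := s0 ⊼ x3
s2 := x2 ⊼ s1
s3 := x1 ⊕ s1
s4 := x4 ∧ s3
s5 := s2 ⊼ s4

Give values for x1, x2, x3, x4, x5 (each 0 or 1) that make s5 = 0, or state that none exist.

x1=1, x2=0, x3=1, x4=1, x5=0

s5 = s2 ⊼ s4 must be 0, so both s2 = 1 and s4 = 1.
Check with x1=1, x2=0, x3=1, x4=1, x5=0:
s0 = ¬x5 = ¬0 = 1
s1 = s0 ⊼ x3 = 1 ⊼ 1 = 0
s2 = x2 ⊼ s1 = 0 ⊼ 0 = 1
s3 = x1 ⊕ s1 = 1 ⊕ 0 = 1
s4 = x4 ∧ s3 = 1 ∧ 1 = 1
s5 = s2 ⊼ s4 = 1 ⊼ 1 = 0
So s5 = 0 as required.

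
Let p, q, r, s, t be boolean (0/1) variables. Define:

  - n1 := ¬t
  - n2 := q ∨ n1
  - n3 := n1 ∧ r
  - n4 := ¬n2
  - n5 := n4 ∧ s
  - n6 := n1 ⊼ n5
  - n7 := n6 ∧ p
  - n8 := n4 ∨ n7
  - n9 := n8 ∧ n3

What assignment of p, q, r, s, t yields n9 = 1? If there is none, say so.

Check with p=1, q=0, r=1, s=0, t=0:
n1 = ¬t = ¬0 = 1
n2 = q ∨ n1 = 0 ∨ 1 = 1
n3 = n1 ∧ r = 1 ∧ 1 = 1
n4 = ¬n2 = ¬1 = 0
n5 = n4 ∧ s = 0 ∧ 0 = 0
n6 = n1 ⊼ n5 = 1 ⊼ 0 = 1
n7 = n6 ∧ p = 1 ∧ 1 = 1
n8 = n4 ∨ n7 = 0 ∨ 1 = 1
n9 = n8 ∧ n3 = 1 ∧ 1 = 1
So n9 = 1 as required.

p=1, q=0, r=1, s=0, t=0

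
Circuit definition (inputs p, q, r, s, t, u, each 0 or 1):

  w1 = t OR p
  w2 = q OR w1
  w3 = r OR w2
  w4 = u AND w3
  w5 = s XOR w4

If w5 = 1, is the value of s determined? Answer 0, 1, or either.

Both values of s occur among assignments with w5 = 1:
  s=0: p=0, q=0, r=0, s=0, t=1, u=1
  s=1: p=0, q=0, r=0, s=1, t=0, u=0

either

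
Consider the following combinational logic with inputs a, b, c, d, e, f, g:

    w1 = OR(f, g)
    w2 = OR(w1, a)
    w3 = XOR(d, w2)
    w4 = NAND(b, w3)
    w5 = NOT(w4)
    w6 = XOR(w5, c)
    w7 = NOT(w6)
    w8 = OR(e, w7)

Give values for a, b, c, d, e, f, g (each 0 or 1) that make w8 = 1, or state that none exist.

a=1, b=1, c=1, d=1, e=1, f=0, g=0

w8 = OR(e, w7) must be 1, so at least one of e, w7 is 1.
Check with a=1, b=1, c=1, d=1, e=1, f=0, g=0:
w1 = OR(f, g) = OR(0, 0) = 0
w2 = OR(w1, a) = OR(0, 1) = 1
w3 = XOR(d, w2) = XOR(1, 1) = 0
w4 = NAND(b, w3) = NAND(1, 0) = 1
w5 = NOT(w4) = NOT 1 = 0
w6 = XOR(w5, c) = XOR(0, 1) = 1
w7 = NOT(w6) = NOT 1 = 0
w8 = OR(e, w7) = OR(1, 0) = 1
So w8 = 1 as required.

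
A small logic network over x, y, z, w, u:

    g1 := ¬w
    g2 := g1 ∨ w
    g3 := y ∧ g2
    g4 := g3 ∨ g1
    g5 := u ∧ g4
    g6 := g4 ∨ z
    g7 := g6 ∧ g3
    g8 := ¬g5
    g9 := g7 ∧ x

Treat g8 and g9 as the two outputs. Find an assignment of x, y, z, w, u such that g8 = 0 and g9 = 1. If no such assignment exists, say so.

x=1, y=1, z=1, w=0, u=1

Check with x=1, y=1, z=1, w=0, u=1:
g1 = ¬w = ¬0 = 1
g2 = g1 ∨ w = 1 ∨ 0 = 1
g3 = y ∧ g2 = 1 ∧ 1 = 1
g4 = g3 ∨ g1 = 1 ∨ 1 = 1
g5 = u ∧ g4 = 1 ∧ 1 = 1
g6 = g4 ∨ z = 1 ∨ 1 = 1
g7 = g6 ∧ g3 = 1 ∧ 1 = 1
g8 = ¬g5 = ¬1 = 0
g9 = g7 ∧ x = 1 ∧ 1 = 1
So g8 = 0 and g9 = 1.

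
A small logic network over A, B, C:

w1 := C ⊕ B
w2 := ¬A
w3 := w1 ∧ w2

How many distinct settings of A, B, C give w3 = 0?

6

w3 = w1 ∧ w2 must be 0, so at least one of w1, w2 is 0.
Satisfying assignments:
  A=0, B=0, C=0
  A=0, B=1, C=1
  A=1, B=0, C=0
  A=1, B=0, C=1
  A=1, B=1, C=0
  A=1, B=1, C=1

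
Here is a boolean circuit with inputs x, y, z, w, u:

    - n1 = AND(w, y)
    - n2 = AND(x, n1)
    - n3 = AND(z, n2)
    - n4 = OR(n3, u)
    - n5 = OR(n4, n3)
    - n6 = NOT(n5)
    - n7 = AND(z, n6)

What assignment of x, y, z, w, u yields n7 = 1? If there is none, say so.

n7 = AND(z, n6) must be 1, so both z = 1 and n6 = 1.
n6 = NOT(n5) must be 1, so n5 = 0.
Check with x=0, y=0, z=1, w=0, u=0:
n1 = AND(w, y) = AND(0, 0) = 0
n2 = AND(x, n1) = AND(0, 0) = 0
n3 = AND(z, n2) = AND(1, 0) = 0
n4 = OR(n3, u) = OR(0, 0) = 0
n5 = OR(n4, n3) = OR(0, 0) = 0
n6 = NOT(n5) = NOT 0 = 1
n7 = AND(z, n6) = AND(1, 1) = 1
So n7 = 1 as required.

x=0, y=0, z=1, w=0, u=0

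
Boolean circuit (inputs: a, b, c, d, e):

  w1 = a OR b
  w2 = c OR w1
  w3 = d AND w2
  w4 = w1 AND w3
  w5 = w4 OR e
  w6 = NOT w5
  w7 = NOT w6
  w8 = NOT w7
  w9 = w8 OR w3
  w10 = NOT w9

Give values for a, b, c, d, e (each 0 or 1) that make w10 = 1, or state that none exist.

a=0 b=0 c=1 d=0 e=1

Check with a=0 b=0 c=1 d=0 e=1:
w1 = a OR b = 0 OR 0 = 0
w2 = c OR w1 = 1 OR 0 = 1
w3 = d AND w2 = 0 AND 1 = 0
w4 = w1 AND w3 = 0 AND 0 = 0
w5 = w4 OR e = 0 OR 1 = 1
w6 = NOT w5 = NOT 1 = 0
w7 = NOT w6 = NOT 0 = 1
w8 = NOT w7 = NOT 1 = 0
w9 = w8 OR w3 = 0 OR 0 = 0
w10 = NOT w9 = NOT 0 = 1
So w10 = 1 as required.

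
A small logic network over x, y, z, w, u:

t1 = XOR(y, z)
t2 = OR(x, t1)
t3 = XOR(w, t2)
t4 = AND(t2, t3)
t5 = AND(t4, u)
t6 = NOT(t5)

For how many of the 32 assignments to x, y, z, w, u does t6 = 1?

t6 = NOT(t5) must be 1, so t5 = 0.
t5 = AND(t4, u) must be 0, so at least one of t4, u is 0.
Enumerating the 32 input combinations, 26 give t6 = 1 and 6 give t6 = 0.

26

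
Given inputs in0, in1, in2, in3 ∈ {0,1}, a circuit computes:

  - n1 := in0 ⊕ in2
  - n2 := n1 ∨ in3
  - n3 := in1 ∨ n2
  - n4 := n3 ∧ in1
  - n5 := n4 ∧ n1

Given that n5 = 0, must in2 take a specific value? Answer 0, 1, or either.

either

Both values of in2 occur among assignments with n5 = 0:
  in2=0: in0=0, in1=0, in2=0, in3=0
  in2=1: in0=0, in1=0, in2=1, in3=0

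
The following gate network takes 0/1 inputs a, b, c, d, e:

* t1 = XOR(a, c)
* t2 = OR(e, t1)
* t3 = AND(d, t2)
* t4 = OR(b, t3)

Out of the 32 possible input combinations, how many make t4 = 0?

t4 = OR(b, t3) must be 0, so both b = 0 and t3 = 0.
t3 = AND(d, t2) must be 0, so at least one of d, t2 is 0.
Enumerating the 32 input combinations, 10 give t4 = 0 and 22 give t4 = 1.

10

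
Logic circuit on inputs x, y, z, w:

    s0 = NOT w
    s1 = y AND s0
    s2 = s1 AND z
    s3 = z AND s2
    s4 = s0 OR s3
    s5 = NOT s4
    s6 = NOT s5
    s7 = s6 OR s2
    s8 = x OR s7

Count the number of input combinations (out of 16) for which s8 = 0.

4

s8 = x OR s7 must be 0, so both x = 0 and s7 = 0.
s7 = s6 OR s2 must be 0, so both s6 = 0 and s2 = 0.
Enumerating the 16 input combinations, 4 give s8 = 0 and 12 give s8 = 1.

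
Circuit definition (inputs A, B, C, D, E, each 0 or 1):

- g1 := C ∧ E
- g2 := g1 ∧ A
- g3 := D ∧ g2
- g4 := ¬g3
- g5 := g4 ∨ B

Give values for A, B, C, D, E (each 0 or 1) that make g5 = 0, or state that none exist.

A=1 B=0 C=1 D=1 E=1

g5 = g4 ∨ B must be 0, so both g4 = 0 and B = 0.
Check with A=1 B=0 C=1 D=1 E=1:
g1 = C ∧ E = 1 ∧ 1 = 1
g2 = g1 ∧ A = 1 ∧ 1 = 1
g3 = D ∧ g2 = 1 ∧ 1 = 1
g4 = ¬g3 = ¬1 = 0
g5 = g4 ∨ B = 0 ∨ 0 = 0
So g5 = 0 as required.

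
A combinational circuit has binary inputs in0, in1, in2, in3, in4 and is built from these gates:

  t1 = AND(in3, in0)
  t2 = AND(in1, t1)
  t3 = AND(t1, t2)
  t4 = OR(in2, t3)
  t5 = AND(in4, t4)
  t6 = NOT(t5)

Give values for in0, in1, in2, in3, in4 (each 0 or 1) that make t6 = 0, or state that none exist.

Check with in0=0, in1=0, in2=1, in3=0, in4=1:
t1 = AND(in3, in0) = AND(0, 0) = 0
t2 = AND(in1, t1) = AND(0, 0) = 0
t3 = AND(t1, t2) = AND(0, 0) = 0
t4 = OR(in2, t3) = OR(1, 0) = 1
t5 = AND(in4, t4) = AND(1, 1) = 1
t6 = NOT(t5) = NOT 1 = 0
So t6 = 0 as required.

in0=0, in1=0, in2=1, in3=0, in4=1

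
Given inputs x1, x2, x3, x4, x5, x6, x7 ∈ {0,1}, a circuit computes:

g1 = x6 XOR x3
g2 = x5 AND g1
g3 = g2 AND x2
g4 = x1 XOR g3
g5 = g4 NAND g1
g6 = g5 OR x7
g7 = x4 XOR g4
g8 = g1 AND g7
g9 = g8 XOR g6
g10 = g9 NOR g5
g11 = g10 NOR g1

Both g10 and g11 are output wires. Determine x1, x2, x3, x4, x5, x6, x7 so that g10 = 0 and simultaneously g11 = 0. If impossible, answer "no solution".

Check with x1=0, x2=1, x3=1, x4=1, x5=0, x6=0, x7=1:
g1 = x6 XOR x3 = 0 XOR 1 = 1
g2 = x5 AND g1 = 0 AND 1 = 0
g3 = g2 AND x2 = 0 AND 1 = 0
g4 = x1 XOR g3 = 0 XOR 0 = 0
g5 = g4 NAND g1 = 0 NAND 1 = 1
g6 = g5 OR x7 = 1 OR 1 = 1
g7 = x4 XOR g4 = 1 XOR 0 = 1
g8 = g1 AND g7 = 1 AND 1 = 1
g9 = g8 XOR g6 = 1 XOR 1 = 0
g10 = g9 NOR g5 = 0 NOR 1 = 0
g11 = g10 NOR g1 = 0 NOR 1 = 0
So g10 = 0 and g11 = 0.

x1=0, x2=1, x3=1, x4=1, x5=0, x6=0, x7=1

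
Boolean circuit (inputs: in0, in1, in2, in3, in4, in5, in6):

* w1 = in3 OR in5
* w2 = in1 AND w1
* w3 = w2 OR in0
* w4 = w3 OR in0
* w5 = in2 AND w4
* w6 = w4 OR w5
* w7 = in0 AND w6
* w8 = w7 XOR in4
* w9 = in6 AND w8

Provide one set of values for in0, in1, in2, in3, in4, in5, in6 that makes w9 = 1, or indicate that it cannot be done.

w9 = in6 AND w8 must be 1, so both in6 = 1 and w8 = 1.
w8 = w7 XOR in4 must be 1, so w7 and in4 differ.
Check with in0=0, in1=1, in2=1, in3=0, in4=1, in5=1, in6=1:
w1 = in3 OR in5 = 0 OR 1 = 1
w2 = in1 AND w1 = 1 AND 1 = 1
w3 = w2 OR in0 = 1 OR 0 = 1
w4 = w3 OR in0 = 1 OR 0 = 1
w5 = in2 AND w4 = 1 AND 1 = 1
w6 = w4 OR w5 = 1 OR 1 = 1
w7 = in0 AND w6 = 0 AND 1 = 0
w8 = w7 XOR in4 = 0 XOR 1 = 1
w9 = in6 AND w8 = 1 AND 1 = 1
So w9 = 1 as required.

in0=0, in1=1, in2=1, in3=0, in4=1, in5=1, in6=1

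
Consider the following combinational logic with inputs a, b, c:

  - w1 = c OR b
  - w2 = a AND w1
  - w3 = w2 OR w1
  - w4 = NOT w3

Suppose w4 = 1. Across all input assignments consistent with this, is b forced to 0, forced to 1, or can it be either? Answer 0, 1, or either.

0

w4 = NOT w3 must be 1, so w3 = 0.
w3 = w2 OR w1 must be 0, so both w2 = 0 and w1 = 0.
Every assignment with w4 = 1 has b = 0; there are 2 such assignment(s).
  a=0, b=0, c=0
  a=1, b=0, c=0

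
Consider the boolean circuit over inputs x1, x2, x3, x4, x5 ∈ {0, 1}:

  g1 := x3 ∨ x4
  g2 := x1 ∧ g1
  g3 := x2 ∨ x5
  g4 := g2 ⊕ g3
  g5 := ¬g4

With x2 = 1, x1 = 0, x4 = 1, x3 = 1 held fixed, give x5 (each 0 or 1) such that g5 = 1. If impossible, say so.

no solution exists

With x2 = 1, x1 = 0, x4 = 1, x3 = 1 fixed, none of the 2 settings of x5 give g5 = 1.
For example, with x5=0:
g1 = x3 ∨ x4 = 1 ∨ 1 = 1
g2 = x1 ∧ g1 = 0 ∧ 1 = 0
g3 = x2 ∨ x5 = 1 ∨ 0 = 1
g4 = g2 ⊕ g3 = 0 ⊕ 1 = 1
g5 = ¬g4 = ¬1 = 0
giving g5 = 0 ≠ 1.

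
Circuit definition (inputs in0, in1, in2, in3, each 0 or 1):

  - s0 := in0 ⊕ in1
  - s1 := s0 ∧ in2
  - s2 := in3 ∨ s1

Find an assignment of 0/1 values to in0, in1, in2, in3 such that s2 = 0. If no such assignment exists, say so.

s2 = in3 ∨ s1 must be 0, so both in3 = 0 and s1 = 0.
Check with in0=0, in1=0, in2=1, in3=0:
s0 = in0 ⊕ in1 = 0 ⊕ 0 = 0
s1 = s0 ∧ in2 = 0 ∧ 1 = 0
s2 = in3 ∨ s1 = 0 ∨ 0 = 0
So s2 = 0 as required.

in0=0, in1=0, in2=1, in3=0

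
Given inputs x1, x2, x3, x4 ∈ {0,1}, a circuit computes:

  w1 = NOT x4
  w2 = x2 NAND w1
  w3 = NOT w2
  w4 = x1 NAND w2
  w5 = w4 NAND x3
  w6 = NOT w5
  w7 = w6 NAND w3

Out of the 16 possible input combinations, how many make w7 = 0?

2

w7 = w6 NAND w3 must be 0, so both w6 = 1 and w3 = 1.
w6 = NOT w5 must be 1, so w5 = 0.
w3 = NOT w2 must be 1, so w2 = 0.
Enumerating the 16 input combinations, 2 give w7 = 0 and 14 give w7 = 1.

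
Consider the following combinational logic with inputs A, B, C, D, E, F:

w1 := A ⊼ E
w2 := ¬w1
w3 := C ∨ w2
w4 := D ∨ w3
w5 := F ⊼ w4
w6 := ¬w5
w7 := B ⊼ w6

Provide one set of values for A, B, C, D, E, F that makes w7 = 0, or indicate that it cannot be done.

A=0, B=1, C=1, D=0, E=1, F=1

Check with A=0, B=1, C=1, D=0, E=1, F=1:
w1 = A ⊼ E = 0 ⊼ 1 = 1
w2 = ¬w1 = ¬1 = 0
w3 = C ∨ w2 = 1 ∨ 0 = 1
w4 = D ∨ w3 = 0 ∨ 1 = 1
w5 = F ⊼ w4 = 1 ⊼ 1 = 0
w6 = ¬w5 = ¬0 = 1
w7 = B ⊼ w6 = 1 ⊼ 1 = 0
So w7 = 0 as required.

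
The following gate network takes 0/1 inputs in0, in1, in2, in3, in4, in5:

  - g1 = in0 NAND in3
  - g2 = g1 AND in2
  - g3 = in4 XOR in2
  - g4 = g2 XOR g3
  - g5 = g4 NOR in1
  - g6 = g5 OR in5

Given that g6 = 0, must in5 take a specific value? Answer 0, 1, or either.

0

g6 = g5 OR in5 must be 0, so both g5 = 0 and in5 = 0.
Every assignment with g6 = 0 has in5 = 0; there are 24 such assignment(s).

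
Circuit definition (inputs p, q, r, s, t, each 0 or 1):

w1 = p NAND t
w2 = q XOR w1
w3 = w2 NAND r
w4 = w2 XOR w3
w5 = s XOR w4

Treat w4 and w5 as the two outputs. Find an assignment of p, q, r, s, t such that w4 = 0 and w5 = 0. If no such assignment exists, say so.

p=1, q=1, r=0, s=0, t=1

Check with p=1, q=1, r=0, s=0, t=1:
w1 = p NAND t = 1 NAND 1 = 0
w2 = q XOR w1 = 1 XOR 0 = 1
w3 = w2 NAND r = 1 NAND 0 = 1
w4 = w2 XOR w3 = 1 XOR 1 = 0
w5 = s XOR w4 = 0 XOR 0 = 0
So w4 = 0 and w5 = 0.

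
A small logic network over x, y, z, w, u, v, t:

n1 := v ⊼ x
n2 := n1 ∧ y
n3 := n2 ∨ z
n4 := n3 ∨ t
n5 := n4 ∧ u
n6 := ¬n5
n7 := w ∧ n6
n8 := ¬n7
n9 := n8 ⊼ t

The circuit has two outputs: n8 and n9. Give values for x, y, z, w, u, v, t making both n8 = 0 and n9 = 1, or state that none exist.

x=1, y=1, z=0, w=1, u=1, v=1, t=0

Check with x=1, y=1, z=0, w=1, u=1, v=1, t=0:
n1 = v ⊼ x = 1 ⊼ 1 = 0
n2 = n1 ∧ y = 0 ∧ 1 = 0
n3 = n2 ∨ z = 0 ∨ 0 = 0
n4 = n3 ∨ t = 0 ∨ 0 = 0
n5 = n4 ∧ u = 0 ∧ 1 = 0
n6 = ¬n5 = ¬0 = 1
n7 = w ∧ n6 = 1 ∧ 1 = 1
n8 = ¬n7 = ¬1 = 0
n9 = n8 ⊼ t = 0 ⊼ 0 = 1
So n8 = 0 and n9 = 1.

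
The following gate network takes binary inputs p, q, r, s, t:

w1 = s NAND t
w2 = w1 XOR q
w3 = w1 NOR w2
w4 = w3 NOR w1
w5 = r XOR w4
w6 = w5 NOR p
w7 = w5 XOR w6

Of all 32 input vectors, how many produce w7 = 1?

24

w7 = w5 XOR w6 must be 1, so w5 and w6 differ.
Enumerating the 32 input combinations, 24 give w7 = 1 and 8 give w7 = 0.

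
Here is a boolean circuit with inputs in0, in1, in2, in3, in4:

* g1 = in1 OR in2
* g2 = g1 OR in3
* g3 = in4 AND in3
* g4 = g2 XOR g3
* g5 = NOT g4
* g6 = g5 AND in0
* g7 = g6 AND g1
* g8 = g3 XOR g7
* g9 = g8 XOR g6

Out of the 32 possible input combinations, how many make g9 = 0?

23

g9 = g8 XOR g6 must be 0, so g8 and g6 are equal.
Enumerating the 32 input combinations, 23 give g9 = 0 and 9 give g9 = 1.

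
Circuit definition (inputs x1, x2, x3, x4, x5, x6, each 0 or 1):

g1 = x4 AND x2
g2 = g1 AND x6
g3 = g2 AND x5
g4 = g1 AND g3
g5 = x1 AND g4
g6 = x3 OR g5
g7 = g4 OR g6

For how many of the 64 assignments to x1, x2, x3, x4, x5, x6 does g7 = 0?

g7 = g4 OR g6 must be 0, so both g4 = 0 and g6 = 0.
g4 = g1 AND g3 must be 0, so at least one of g1, g3 is 0.
g6 = x3 OR g5 must be 0, so both x3 = 0 and g5 = 0.
Enumerating the 64 input combinations, 30 give g7 = 0 and 34 give g7 = 1.

30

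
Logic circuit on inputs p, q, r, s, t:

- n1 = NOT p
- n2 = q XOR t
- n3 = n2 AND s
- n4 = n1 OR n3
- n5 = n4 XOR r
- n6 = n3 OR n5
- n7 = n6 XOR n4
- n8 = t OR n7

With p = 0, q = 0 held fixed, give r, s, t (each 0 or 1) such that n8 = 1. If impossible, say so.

r=0, s=1, t=1

n8 = t OR n7 must be 1, so at least one of t, n7 is 1.
Check with p = 0, q = 0 and r=0, s=1, t=1:
n1 = NOT p = NOT 0 = 1
n2 = q XOR t = 0 XOR 1 = 1
n3 = n2 AND s = 1 AND 1 = 1
n4 = n1 OR n3 = 1 OR 1 = 1
n5 = n4 XOR r = 1 XOR 0 = 1
n6 = n3 OR n5 = 1 OR 1 = 1
n7 = n6 XOR n4 = 1 XOR 1 = 0
n8 = t OR n7 = 1 OR 0 = 1
So n8 = 1.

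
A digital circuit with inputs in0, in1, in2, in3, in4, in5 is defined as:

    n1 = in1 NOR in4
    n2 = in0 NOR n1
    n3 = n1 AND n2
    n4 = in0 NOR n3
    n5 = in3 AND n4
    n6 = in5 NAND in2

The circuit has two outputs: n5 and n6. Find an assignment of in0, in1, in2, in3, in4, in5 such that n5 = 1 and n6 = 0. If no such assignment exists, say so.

in0=0, in1=0, in2=1, in3=1, in4=1, in5=1

Check with in0=0, in1=0, in2=1, in3=1, in4=1, in5=1:
n1 = in1 NOR in4 = 0 NOR 1 = 0
n2 = in0 NOR n1 = 0 NOR 0 = 1
n3 = n1 AND n2 = 0 AND 1 = 0
n4 = in0 NOR n3 = 0 NOR 0 = 1
n5 = in3 AND n4 = 1 AND 1 = 1
n6 = in5 NAND in2 = 1 NAND 1 = 0
So n5 = 1 and n6 = 0.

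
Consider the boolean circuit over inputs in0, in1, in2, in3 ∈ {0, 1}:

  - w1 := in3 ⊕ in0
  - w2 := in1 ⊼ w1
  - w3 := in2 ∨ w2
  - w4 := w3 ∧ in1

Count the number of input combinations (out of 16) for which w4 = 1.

w4 = w3 ∧ in1 must be 1, so both w3 = 1 and in1 = 1.
w3 = in2 ∨ w2 must be 1, so at least one of in2, w2 is 1.
Satisfying assignments:
  in0=0, in1=1, in2=0, in3=0
  in0=0, in1=1, in2=1, in3=0
  in0=0, in1=1, in2=1, in3=1
  in0=1, in1=1, in2=0, in3=1
  in0=1, in1=1, in2=1, in3=0
  in0=1, in1=1, in2=1, in3=1

6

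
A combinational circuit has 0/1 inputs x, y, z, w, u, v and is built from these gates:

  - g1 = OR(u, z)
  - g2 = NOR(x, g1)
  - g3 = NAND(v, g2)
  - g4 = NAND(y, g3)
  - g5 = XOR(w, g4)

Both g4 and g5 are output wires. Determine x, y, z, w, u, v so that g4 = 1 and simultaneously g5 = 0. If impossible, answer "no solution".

Check with x=1, y=0, z=0, w=1, u=0, v=1:
g1 = OR(u, z) = OR(0, 0) = 0
g2 = NOR(x, g1) = NOR(1, 0) = 0
g3 = NAND(v, g2) = NAND(1, 0) = 1
g4 = NAND(y, g3) = NAND(0, 1) = 1
g5 = XOR(w, g4) = XOR(1, 1) = 0
So g4 = 1 and g5 = 0.

x=1, y=0, z=0, w=1, u=0, v=1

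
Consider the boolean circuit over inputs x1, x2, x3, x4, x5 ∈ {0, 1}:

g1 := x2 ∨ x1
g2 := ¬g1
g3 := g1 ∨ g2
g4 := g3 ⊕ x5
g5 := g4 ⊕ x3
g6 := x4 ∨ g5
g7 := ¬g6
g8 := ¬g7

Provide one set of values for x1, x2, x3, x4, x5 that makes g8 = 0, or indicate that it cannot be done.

x1=0, x2=0, x3=1, x4=0, x5=0

Check with x1=0, x2=0, x3=1, x4=0, x5=0:
g1 = x2 ∨ x1 = 0 ∨ 0 = 0
g2 = ¬g1 = ¬0 = 1
g3 = g1 ∨ g2 = 0 ∨ 1 = 1
g4 = g3 ⊕ x5 = 1 ⊕ 0 = 1
g5 = g4 ⊕ x3 = 1 ⊕ 1 = 0
g6 = x4 ∨ g5 = 0 ∨ 0 = 0
g7 = ¬g6 = ¬0 = 1
g8 = ¬g7 = ¬1 = 0
So g8 = 0 as required.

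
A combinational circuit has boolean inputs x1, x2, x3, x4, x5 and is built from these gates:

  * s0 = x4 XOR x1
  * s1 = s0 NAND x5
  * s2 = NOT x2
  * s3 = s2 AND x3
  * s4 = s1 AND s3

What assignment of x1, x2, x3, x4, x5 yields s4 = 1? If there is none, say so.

x1=0, x2=0, x3=1, x4=1, x5=0

s4 = s1 AND s3 must be 1, so both s1 = 1 and s3 = 1.
s1 = s0 NAND x5 must be 1, so at least one of s0, x5 is 0.
Check with x1=0, x2=0, x3=1, x4=1, x5=0:
s0 = x4 XOR x1 = 1 XOR 0 = 1
s1 = s0 NAND x5 = 1 NAND 0 = 1
s2 = NOT x2 = NOT 0 = 1
s3 = s2 AND x3 = 1 AND 1 = 1
s4 = s1 AND s3 = 1 AND 1 = 1
So s4 = 1 as required.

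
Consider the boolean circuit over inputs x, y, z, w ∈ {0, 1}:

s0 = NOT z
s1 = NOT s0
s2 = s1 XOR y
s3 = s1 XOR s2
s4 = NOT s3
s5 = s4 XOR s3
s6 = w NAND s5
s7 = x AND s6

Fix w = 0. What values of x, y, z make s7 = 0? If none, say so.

s7 = x AND s6 must be 0, so at least one of x, s6 is 0.
Check with w = 0 and x=0, y=1, z=0:
s0 = NOT z = NOT 0 = 1
s1 = NOT s0 = NOT 1 = 0
s2 = s1 XOR y = 0 XOR 1 = 1
s3 = s1 XOR s2 = 0 XOR 1 = 1
s4 = NOT s3 = NOT 1 = 0
s5 = s4 XOR s3 = 0 XOR 1 = 1
s6 = w NAND s5 = 0 NAND 1 = 1
s7 = x AND s6 = 0 AND 1 = 0
So s7 = 0.

x=0, y=1, z=0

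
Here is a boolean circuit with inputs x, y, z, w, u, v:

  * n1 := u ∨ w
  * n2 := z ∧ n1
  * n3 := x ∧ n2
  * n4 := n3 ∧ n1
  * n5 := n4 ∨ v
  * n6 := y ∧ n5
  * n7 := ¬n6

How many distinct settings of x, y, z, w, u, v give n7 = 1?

n7 = ¬n6 must be 1, so n6 = 0.
Enumerating the 64 input combinations, 45 give n7 = 1 and 19 give n7 = 0.

45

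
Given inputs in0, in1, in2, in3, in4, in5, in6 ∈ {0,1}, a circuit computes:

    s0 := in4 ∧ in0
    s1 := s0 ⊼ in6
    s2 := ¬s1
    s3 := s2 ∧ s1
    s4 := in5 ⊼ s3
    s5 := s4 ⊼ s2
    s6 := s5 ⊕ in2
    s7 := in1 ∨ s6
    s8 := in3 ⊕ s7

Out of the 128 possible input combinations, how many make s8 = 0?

64

s8 = in3 ⊕ s7 must be 0, so in3 and s7 are equal.
Enumerating the 128 input combinations, 64 give s8 = 0 and 64 give s8 = 1.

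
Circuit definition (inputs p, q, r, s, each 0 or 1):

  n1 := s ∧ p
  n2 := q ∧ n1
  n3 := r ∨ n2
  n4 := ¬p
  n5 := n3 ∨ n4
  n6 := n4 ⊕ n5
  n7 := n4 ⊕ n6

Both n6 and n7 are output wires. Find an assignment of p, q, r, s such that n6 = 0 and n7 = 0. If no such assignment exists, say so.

p=1 q=0 r=0 s=1

Check with p=1 q=0 r=0 s=1:
n1 = s ∧ p = 1 ∧ 1 = 1
n2 = q ∧ n1 = 0 ∧ 1 = 0
n3 = r ∨ n2 = 0 ∨ 0 = 0
n4 = ¬p = ¬1 = 0
n5 = n3 ∨ n4 = 0 ∨ 0 = 0
n6 = n4 ⊕ n5 = 0 ⊕ 0 = 0
n7 = n4 ⊕ n6 = 0 ⊕ 0 = 0
So n6 = 0 and n7 = 0.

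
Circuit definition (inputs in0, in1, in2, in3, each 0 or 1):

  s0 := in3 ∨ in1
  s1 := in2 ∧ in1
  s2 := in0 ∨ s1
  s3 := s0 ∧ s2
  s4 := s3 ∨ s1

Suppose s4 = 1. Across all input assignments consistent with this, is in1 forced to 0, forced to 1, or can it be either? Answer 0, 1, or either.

Both values of in1 occur among assignments with s4 = 1:
  in1=0: in0=1, in1=0, in2=0, in3=1
  in1=1: in0=0, in1=1, in2=1, in3=0

either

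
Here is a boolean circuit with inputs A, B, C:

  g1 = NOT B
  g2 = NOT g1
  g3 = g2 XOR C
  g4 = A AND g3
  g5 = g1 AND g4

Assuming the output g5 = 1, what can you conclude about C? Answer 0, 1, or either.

g5 = g1 AND g4 must be 1, so both g1 = 1 and g4 = 1.
g1 = NOT B must be 1, so B = 0.
g4 = A AND g3 must be 1, so both A = 1 and g3 = 1.
Every assignment with g5 = 1 has C = 1; there are 1 such assignment(s).
  A=1, B=0, C=1

1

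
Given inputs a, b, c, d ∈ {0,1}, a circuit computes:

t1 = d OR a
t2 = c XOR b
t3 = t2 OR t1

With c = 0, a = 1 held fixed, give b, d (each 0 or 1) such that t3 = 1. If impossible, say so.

b=0, d=1

t3 = t2 OR t1 must be 1, so at least one of t2, t1 is 1.
Check with c = 0, a = 1 and b=0, d=1:
t1 = d OR a = 1 OR 1 = 1
t2 = c XOR b = 0 XOR 0 = 0
t3 = t2 OR t1 = 0 OR 1 = 1
So t3 = 1.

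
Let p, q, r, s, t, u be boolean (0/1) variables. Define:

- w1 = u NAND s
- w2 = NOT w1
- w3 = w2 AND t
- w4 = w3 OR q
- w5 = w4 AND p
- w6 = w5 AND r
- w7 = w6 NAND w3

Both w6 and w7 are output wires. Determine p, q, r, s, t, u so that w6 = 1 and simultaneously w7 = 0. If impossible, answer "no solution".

Check with p=1, q=0, r=1, s=1, t=1, u=1:
w1 = u NAND s = 1 NAND 1 = 0
w2 = NOT w1 = NOT 0 = 1
w3 = w2 AND t = 1 AND 1 = 1
w4 = w3 OR q = 1 OR 0 = 1
w5 = w4 AND p = 1 AND 1 = 1
w6 = w5 AND r = 1 AND 1 = 1
w7 = w6 NAND w3 = 1 NAND 1 = 0
So w6 = 1 and w7 = 0.

p=1, q=0, r=1, s=1, t=1, u=1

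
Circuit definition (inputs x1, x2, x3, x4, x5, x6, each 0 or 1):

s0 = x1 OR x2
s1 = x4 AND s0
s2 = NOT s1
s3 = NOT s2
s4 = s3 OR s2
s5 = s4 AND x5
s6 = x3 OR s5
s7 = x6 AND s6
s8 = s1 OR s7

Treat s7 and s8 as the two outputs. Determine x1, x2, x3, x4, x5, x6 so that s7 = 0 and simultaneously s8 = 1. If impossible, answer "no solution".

x1=1, x2=1, x3=0, x4=1, x5=1, x6=0

Check with x1=1, x2=1, x3=0, x4=1, x5=1, x6=0:
s0 = x1 OR x2 = 1 OR 1 = 1
s1 = x4 AND s0 = 1 AND 1 = 1
s2 = NOT s1 = NOT 1 = 0
s3 = NOT s2 = NOT 0 = 1
s4 = s3 OR s2 = 1 OR 0 = 1
s5 = s4 AND x5 = 1 AND 1 = 1
s6 = x3 OR s5 = 0 OR 1 = 1
s7 = x6 AND s6 = 0 AND 1 = 0
s8 = s1 OR s7 = 1 OR 0 = 1
So s7 = 0 and s8 = 1.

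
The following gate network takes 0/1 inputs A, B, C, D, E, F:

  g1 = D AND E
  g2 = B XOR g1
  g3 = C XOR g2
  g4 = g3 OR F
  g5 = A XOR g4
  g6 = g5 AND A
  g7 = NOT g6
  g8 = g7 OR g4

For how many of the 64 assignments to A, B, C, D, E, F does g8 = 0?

8

g8 = g7 OR g4 must be 0, so both g7 = 0 and g4 = 0.
Enumerating the 64 input combinations, 8 give g8 = 0 and 56 give g8 = 1.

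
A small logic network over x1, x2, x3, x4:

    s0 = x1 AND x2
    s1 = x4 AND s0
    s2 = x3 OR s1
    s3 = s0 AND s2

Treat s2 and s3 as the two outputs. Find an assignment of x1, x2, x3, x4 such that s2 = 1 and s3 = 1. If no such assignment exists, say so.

Check with x1=1, x2=1, x3=0, x4=1:
s0 = x1 AND x2 = 1 AND 1 = 1
s1 = x4 AND s0 = 1 AND 1 = 1
s2 = x3 OR s1 = 0 OR 1 = 1
s3 = s0 AND s2 = 1 AND 1 = 1
So s2 = 1 and s3 = 1.

x1=1, x2=1, x3=0, x4=1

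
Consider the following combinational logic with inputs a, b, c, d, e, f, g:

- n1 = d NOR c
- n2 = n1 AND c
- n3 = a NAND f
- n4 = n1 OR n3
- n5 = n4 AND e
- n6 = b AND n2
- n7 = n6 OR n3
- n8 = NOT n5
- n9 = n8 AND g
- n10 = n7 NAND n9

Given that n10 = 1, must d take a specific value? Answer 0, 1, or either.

Both values of d occur among assignments with n10 = 1:
  d=0: a=0, b=0, c=0, d=0, e=0, f=0, g=0
  d=1: a=0, b=0, c=0, d=1, e=0, f=0, g=0

either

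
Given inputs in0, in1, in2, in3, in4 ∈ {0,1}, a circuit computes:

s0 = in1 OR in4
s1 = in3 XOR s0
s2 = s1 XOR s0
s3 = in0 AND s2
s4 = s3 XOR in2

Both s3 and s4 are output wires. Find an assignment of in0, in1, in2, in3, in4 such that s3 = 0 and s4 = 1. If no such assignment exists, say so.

in0=1, in1=0, in2=1, in3=0, in4=1

Check with in0=1, in1=0, in2=1, in3=0, in4=1:
s0 = in1 OR in4 = 0 OR 1 = 1
s1 = in3 XOR s0 = 0 XOR 1 = 1
s2 = s1 XOR s0 = 1 XOR 1 = 0
s3 = in0 AND s2 = 1 AND 0 = 0
s4 = s3 XOR in2 = 0 XOR 1 = 1
So s3 = 0 and s4 = 1.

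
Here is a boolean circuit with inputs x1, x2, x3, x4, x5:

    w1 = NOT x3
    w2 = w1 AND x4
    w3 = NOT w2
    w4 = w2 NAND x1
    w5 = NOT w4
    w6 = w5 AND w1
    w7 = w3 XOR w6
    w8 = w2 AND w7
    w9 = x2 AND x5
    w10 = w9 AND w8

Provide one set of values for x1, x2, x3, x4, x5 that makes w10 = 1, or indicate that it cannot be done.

Check with x1=1, x2=1, x3=0, x4=1, x5=1:
w1 = NOT x3 = NOT 0 = 1
w2 = w1 AND x4 = 1 AND 1 = 1
w3 = NOT w2 = NOT 1 = 0
w4 = w2 NAND x1 = 1 NAND 1 = 0
w5 = NOT w4 = NOT 0 = 1
w6 = w5 AND w1 = 1 AND 1 = 1
w7 = w3 XOR w6 = 0 XOR 1 = 1
w8 = w2 AND w7 = 1 AND 1 = 1
w9 = x2 AND x5 = 1 AND 1 = 1
w10 = w9 AND w8 = 1 AND 1 = 1
So w10 = 1 as required.

x1=1, x2=1, x3=0, x4=1, x5=1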